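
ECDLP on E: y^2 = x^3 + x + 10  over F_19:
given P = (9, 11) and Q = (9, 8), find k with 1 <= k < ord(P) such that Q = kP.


Enumerate multiples of P until we hit Q = (9, 8):
  1P = (9, 11)
  2P = (2, 1)
  3P = (5, 11)
  4P = (5, 8)
  5P = (2, 18)
  6P = (9, 8)
Match found at i = 6.

k = 6


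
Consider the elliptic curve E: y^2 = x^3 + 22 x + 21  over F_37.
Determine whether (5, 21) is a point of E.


Check whether y^2 = x^3 + 22 x + 21 (mod 37) for (x, y) = (5, 21).
LHS: y^2 = 21^2 mod 37 = 34
RHS: x^3 + 22 x + 21 = 5^3 + 22*5 + 21 mod 37 = 34
LHS = RHS

Yes, on the curve


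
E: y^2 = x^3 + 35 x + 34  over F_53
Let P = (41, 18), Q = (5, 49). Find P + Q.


P != Q, so use the chord formula.
s = (y2 - y1) / (x2 - x1) = (31) / (17) mod 53 = 33
x3 = s^2 - x1 - x2 mod 53 = 33^2 - 41 - 5 = 36
y3 = s (x1 - x3) - y1 mod 53 = 33 * (41 - 36) - 18 = 41

P + Q = (36, 41)


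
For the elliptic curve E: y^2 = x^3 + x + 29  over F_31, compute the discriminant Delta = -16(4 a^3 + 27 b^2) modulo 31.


4 a^3 + 27 b^2 = 4*1^3 + 27*29^2 = 4 + 22707 = 22711
Delta = -16 * (22711) = -363376
Delta mod 31 = 6

Delta = 6 (mod 31)


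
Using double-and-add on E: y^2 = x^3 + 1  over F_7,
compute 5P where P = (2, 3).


k = 5 = 101_2 (binary, LSB first: 101)
Double-and-add from P = (2, 3):
  bit 0 = 1: acc = O + (2, 3) = (2, 3)
  bit 1 = 0: acc unchanged = (2, 3)
  bit 2 = 1: acc = (2, 3) + (0, 6) = (2, 4)

5P = (2, 4)


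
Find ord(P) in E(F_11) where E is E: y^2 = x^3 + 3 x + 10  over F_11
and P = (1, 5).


Compute successive multiples of P until we hit O:
  1P = (1, 5)
  2P = (1, 6)
  3P = O

ord(P) = 3


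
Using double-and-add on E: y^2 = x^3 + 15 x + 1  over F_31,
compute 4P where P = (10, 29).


k = 4 = 100_2 (binary, LSB first: 001)
Double-and-add from P = (10, 29):
  bit 0 = 0: acc unchanged = O
  bit 1 = 0: acc unchanged = O
  bit 2 = 1: acc = O + (9, 11) = (9, 11)

4P = (9, 11)


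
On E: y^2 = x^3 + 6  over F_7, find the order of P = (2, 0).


Compute successive multiples of P until we hit O:
  1P = (2, 0)
  2P = O

ord(P) = 2


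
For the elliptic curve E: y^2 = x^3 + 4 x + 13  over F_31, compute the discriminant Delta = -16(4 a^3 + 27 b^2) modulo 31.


4 a^3 + 27 b^2 = 4*4^3 + 27*13^2 = 256 + 4563 = 4819
Delta = -16 * (4819) = -77104
Delta mod 31 = 24

Delta = 24 (mod 31)


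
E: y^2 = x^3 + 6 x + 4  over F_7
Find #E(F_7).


For each x in F_7, count y with y^2 = x^3 + 6 x + 4 mod 7:
  x = 0: RHS = 4, y in [2, 5]  -> 2 point(s)
  x = 1: RHS = 4, y in [2, 5]  -> 2 point(s)
  x = 3: RHS = 0, y in [0]  -> 1 point(s)
  x = 4: RHS = 1, y in [1, 6]  -> 2 point(s)
  x = 6: RHS = 4, y in [2, 5]  -> 2 point(s)
Affine points: 9. Add the point at infinity: total = 10.

#E(F_7) = 10


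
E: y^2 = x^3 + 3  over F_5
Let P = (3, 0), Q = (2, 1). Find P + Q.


P != Q, so use the chord formula.
s = (y2 - y1) / (x2 - x1) = (1) / (4) mod 5 = 4
x3 = s^2 - x1 - x2 mod 5 = 4^2 - 3 - 2 = 1
y3 = s (x1 - x3) - y1 mod 5 = 4 * (3 - 1) - 0 = 3

P + Q = (1, 3)


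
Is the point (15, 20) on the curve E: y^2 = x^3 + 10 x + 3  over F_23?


Check whether y^2 = x^3 + 10 x + 3 (mod 23) for (x, y) = (15, 20).
LHS: y^2 = 20^2 mod 23 = 9
RHS: x^3 + 10 x + 3 = 15^3 + 10*15 + 3 mod 23 = 9
LHS = RHS

Yes, on the curve


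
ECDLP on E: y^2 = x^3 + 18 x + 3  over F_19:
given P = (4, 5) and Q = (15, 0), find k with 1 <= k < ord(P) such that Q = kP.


Enumerate multiples of P until we hit Q = (15, 0):
  1P = (4, 5)
  2P = (12, 3)
  3P = (9, 1)
  4P = (15, 0)
Match found at i = 4.

k = 4


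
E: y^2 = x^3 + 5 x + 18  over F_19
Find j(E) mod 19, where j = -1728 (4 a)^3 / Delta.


Delta = -16(4 a^3 + 27 b^2) mod 19 = 4
-1728 * (4 a)^3 = -1728 * (4*5)^3 mod 19 = 1
j = 1 * 4^(-1) mod 19 = 5

j = 5 (mod 19)


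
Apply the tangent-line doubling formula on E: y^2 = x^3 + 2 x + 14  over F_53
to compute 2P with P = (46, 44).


Doubling: s = (3 x1^2 + a) / (2 y1)
s = (3*46^2 + 2) / (2*44) mod 53 = 30
x3 = s^2 - 2 x1 mod 53 = 30^2 - 2*46 = 13
y3 = s (x1 - x3) - y1 mod 53 = 30 * (46 - 13) - 44 = 45

2P = (13, 45)


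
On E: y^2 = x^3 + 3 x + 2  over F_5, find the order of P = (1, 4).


Compute successive multiples of P until we hit O:
  1P = (1, 4)
  2P = (2, 4)
  3P = (2, 1)
  4P = (1, 1)
  5P = O

ord(P) = 5


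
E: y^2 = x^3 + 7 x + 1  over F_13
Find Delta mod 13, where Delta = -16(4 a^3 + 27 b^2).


4 a^3 + 27 b^2 = 4*7^3 + 27*1^2 = 1372 + 27 = 1399
Delta = -16 * (1399) = -22384
Delta mod 13 = 2

Delta = 2 (mod 13)


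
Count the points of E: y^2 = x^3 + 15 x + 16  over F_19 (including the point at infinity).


For each x in F_19, count y with y^2 = x^3 + 15 x + 16 mod 19:
  x = 0: RHS = 16, y in [4, 15]  -> 2 point(s)
  x = 2: RHS = 16, y in [4, 15]  -> 2 point(s)
  x = 4: RHS = 7, y in [8, 11]  -> 2 point(s)
  x = 5: RHS = 7, y in [8, 11]  -> 2 point(s)
  x = 9: RHS = 6, y in [5, 14]  -> 2 point(s)
  x = 10: RHS = 7, y in [8, 11]  -> 2 point(s)
  x = 11: RHS = 11, y in [7, 12]  -> 2 point(s)
  x = 12: RHS = 5, y in [9, 10]  -> 2 point(s)
  x = 14: RHS = 6, y in [5, 14]  -> 2 point(s)
  x = 15: RHS = 6, y in [5, 14]  -> 2 point(s)
  x = 16: RHS = 1, y in [1, 18]  -> 2 point(s)
  x = 17: RHS = 16, y in [4, 15]  -> 2 point(s)
  x = 18: RHS = 0, y in [0]  -> 1 point(s)
Affine points: 25. Add the point at infinity: total = 26.

#E(F_19) = 26


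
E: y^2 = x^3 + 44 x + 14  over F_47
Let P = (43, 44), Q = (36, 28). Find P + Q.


P != Q, so use the chord formula.
s = (y2 - y1) / (x2 - x1) = (31) / (40) mod 47 = 9
x3 = s^2 - x1 - x2 mod 47 = 9^2 - 43 - 36 = 2
y3 = s (x1 - x3) - y1 mod 47 = 9 * (43 - 2) - 44 = 43

P + Q = (2, 43)


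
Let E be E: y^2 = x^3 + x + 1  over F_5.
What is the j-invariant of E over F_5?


Delta = -16(4 a^3 + 27 b^2) mod 5 = 4
-1728 * (4 a)^3 = -1728 * (4*1)^3 mod 5 = 3
j = 3 * 4^(-1) mod 5 = 2

j = 2 (mod 5)


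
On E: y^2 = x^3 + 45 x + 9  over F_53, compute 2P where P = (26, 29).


Doubling: s = (3 x1^2 + a) / (2 y1)
s = (3*26^2 + 45) / (2*29) mod 53 = 33
x3 = s^2 - 2 x1 mod 53 = 33^2 - 2*26 = 30
y3 = s (x1 - x3) - y1 mod 53 = 33 * (26 - 30) - 29 = 51

2P = (30, 51)


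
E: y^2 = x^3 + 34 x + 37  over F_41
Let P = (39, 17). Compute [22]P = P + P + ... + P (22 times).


k = 22 = 10110_2 (binary, LSB first: 01101)
Double-and-add from P = (39, 17):
  bit 0 = 0: acc unchanged = O
  bit 1 = 1: acc = O + (2, 21) = (2, 21)
  bit 2 = 1: acc = (2, 21) + (21, 7) = (14, 31)
  bit 3 = 0: acc unchanged = (14, 31)
  bit 4 = 1: acc = (14, 31) + (11, 15) = (8, 1)

22P = (8, 1)


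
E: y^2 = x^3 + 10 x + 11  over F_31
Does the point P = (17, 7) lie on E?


Check whether y^2 = x^3 + 10 x + 11 (mod 31) for (x, y) = (17, 7).
LHS: y^2 = 7^2 mod 31 = 18
RHS: x^3 + 10 x + 11 = 17^3 + 10*17 + 11 mod 31 = 10
LHS != RHS

No, not on the curve


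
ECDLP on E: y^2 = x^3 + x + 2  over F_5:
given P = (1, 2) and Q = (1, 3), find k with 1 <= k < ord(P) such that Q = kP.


Enumerate multiples of P until we hit Q = (1, 3):
  1P = (1, 2)
  2P = (4, 0)
  3P = (1, 3)
Match found at i = 3.

k = 3


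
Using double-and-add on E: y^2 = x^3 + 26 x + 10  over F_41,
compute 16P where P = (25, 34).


k = 16 = 10000_2 (binary, LSB first: 00001)
Double-and-add from P = (25, 34):
  bit 0 = 0: acc unchanged = O
  bit 1 = 0: acc unchanged = O
  bit 2 = 0: acc unchanged = O
  bit 3 = 0: acc unchanged = O
  bit 4 = 1: acc = O + (8, 22) = (8, 22)

16P = (8, 22)


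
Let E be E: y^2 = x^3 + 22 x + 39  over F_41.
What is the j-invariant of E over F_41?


Delta = -16(4 a^3 + 27 b^2) mod 41 = 24
-1728 * (4 a)^3 = -1728 * (4*22)^3 mod 41 = 16
j = 16 * 24^(-1) mod 41 = 28

j = 28 (mod 41)


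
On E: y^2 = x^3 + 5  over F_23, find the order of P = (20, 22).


Compute successive multiples of P until we hit O:
  1P = (20, 22)
  2P = (10, 4)
  3P = (22, 2)
  4P = (12, 13)
  5P = (7, 7)
  6P = (4, 0)
  7P = (7, 16)
  8P = (12, 10)
  ... (continuing to 12P)
  12P = O

ord(P) = 12


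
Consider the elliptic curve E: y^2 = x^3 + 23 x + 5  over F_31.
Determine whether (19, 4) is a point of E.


Check whether y^2 = x^3 + 23 x + 5 (mod 31) for (x, y) = (19, 4).
LHS: y^2 = 4^2 mod 31 = 16
RHS: x^3 + 23 x + 5 = 19^3 + 23*19 + 5 mod 31 = 16
LHS = RHS

Yes, on the curve


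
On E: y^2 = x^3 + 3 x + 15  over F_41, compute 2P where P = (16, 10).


Doubling: s = (3 x1^2 + a) / (2 y1)
s = (3*16^2 + 3) / (2*10) mod 41 = 16
x3 = s^2 - 2 x1 mod 41 = 16^2 - 2*16 = 19
y3 = s (x1 - x3) - y1 mod 41 = 16 * (16 - 19) - 10 = 24

2P = (19, 24)


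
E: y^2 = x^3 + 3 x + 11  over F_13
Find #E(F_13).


For each x in F_13, count y with y^2 = x^3 + 3 x + 11 mod 13:
  x = 2: RHS = 12, y in [5, 8]  -> 2 point(s)
  x = 4: RHS = 9, y in [3, 10]  -> 2 point(s)
  x = 8: RHS = 1, y in [1, 12]  -> 2 point(s)
  x = 9: RHS = 0, y in [0]  -> 1 point(s)
  x = 10: RHS = 1, y in [1, 12]  -> 2 point(s)
  x = 11: RHS = 10, y in [6, 7]  -> 2 point(s)
Affine points: 11. Add the point at infinity: total = 12.

#E(F_13) = 12


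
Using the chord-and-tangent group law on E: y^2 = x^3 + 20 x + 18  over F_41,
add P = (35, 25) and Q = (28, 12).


P != Q, so use the chord formula.
s = (y2 - y1) / (x2 - x1) = (28) / (34) mod 41 = 37
x3 = s^2 - x1 - x2 mod 41 = 37^2 - 35 - 28 = 35
y3 = s (x1 - x3) - y1 mod 41 = 37 * (35 - 35) - 25 = 16

P + Q = (35, 16)


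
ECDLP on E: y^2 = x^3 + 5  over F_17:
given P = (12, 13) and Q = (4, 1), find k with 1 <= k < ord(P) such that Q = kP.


Enumerate multiples of P until we hit Q = (4, 1):
  1P = (12, 13)
  2P = (2, 8)
  3P = (16, 2)
  4P = (4, 16)
  5P = (3, 7)
  6P = (10, 11)
  7P = (13, 3)
  8P = (7, 5)
  9P = (6, 0)
  10P = (7, 12)
  11P = (13, 14)
  12P = (10, 6)
  13P = (3, 10)
  14P = (4, 1)
Match found at i = 14.

k = 14


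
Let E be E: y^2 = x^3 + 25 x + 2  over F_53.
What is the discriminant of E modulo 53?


4 a^3 + 27 b^2 = 4*25^3 + 27*2^2 = 62500 + 108 = 62608
Delta = -16 * (62608) = -1001728
Delta mod 53 = 25

Delta = 25 (mod 53)


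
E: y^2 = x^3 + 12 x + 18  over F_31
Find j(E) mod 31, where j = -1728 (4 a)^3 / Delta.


Delta = -16(4 a^3 + 27 b^2) mod 31 = 13
-1728 * (4 a)^3 = -1728 * (4*12)^3 mod 31 = 27
j = 27 * 13^(-1) mod 31 = 14

j = 14 (mod 31)


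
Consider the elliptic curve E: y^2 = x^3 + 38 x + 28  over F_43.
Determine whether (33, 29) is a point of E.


Check whether y^2 = x^3 + 38 x + 28 (mod 43) for (x, y) = (33, 29).
LHS: y^2 = 29^2 mod 43 = 24
RHS: x^3 + 38 x + 28 = 33^3 + 38*33 + 28 mod 43 = 24
LHS = RHS

Yes, on the curve


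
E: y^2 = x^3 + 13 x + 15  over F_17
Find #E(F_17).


For each x in F_17, count y with y^2 = x^3 + 13 x + 15 mod 17:
  x = 0: RHS = 15, y in [7, 10]  -> 2 point(s)
  x = 2: RHS = 15, y in [7, 10]  -> 2 point(s)
  x = 3: RHS = 13, y in [8, 9]  -> 2 point(s)
  x = 5: RHS = 1, y in [1, 16]  -> 2 point(s)
  x = 8: RHS = 2, y in [6, 11]  -> 2 point(s)
  x = 13: RHS = 1, y in [1, 16]  -> 2 point(s)
  x = 14: RHS = 0, y in [0]  -> 1 point(s)
  x = 15: RHS = 15, y in [7, 10]  -> 2 point(s)
  x = 16: RHS = 1, y in [1, 16]  -> 2 point(s)
Affine points: 17. Add the point at infinity: total = 18.

#E(F_17) = 18


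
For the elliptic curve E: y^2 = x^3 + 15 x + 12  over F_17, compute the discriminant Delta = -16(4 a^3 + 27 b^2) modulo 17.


4 a^3 + 27 b^2 = 4*15^3 + 27*12^2 = 13500 + 3888 = 17388
Delta = -16 * (17388) = -278208
Delta mod 17 = 14

Delta = 14 (mod 17)


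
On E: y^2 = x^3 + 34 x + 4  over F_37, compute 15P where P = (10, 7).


k = 15 = 1111_2 (binary, LSB first: 1111)
Double-and-add from P = (10, 7):
  bit 0 = 1: acc = O + (10, 7) = (10, 7)
  bit 1 = 1: acc = (10, 7) + (7, 17) = (27, 25)
  bit 2 = 1: acc = (27, 25) + (33, 10) = (11, 9)
  bit 3 = 1: acc = (11, 9) + (20, 10) = (22, 35)

15P = (22, 35)


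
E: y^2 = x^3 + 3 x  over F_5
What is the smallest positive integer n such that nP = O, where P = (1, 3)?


Compute successive multiples of P until we hit O:
  1P = (1, 3)
  2P = (4, 4)
  3P = (4, 1)
  4P = (1, 2)
  5P = O

ord(P) = 5


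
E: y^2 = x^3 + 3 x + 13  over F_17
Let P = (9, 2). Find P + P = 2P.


Doubling: s = (3 x1^2 + a) / (2 y1)
s = (3*9^2 + 3) / (2*2) mod 17 = 2
x3 = s^2 - 2 x1 mod 17 = 2^2 - 2*9 = 3
y3 = s (x1 - x3) - y1 mod 17 = 2 * (9 - 3) - 2 = 10

2P = (3, 10)


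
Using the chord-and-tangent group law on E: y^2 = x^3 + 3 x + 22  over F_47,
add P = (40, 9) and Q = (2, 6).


P != Q, so use the chord formula.
s = (y2 - y1) / (x2 - x1) = (44) / (9) mod 47 = 31
x3 = s^2 - x1 - x2 mod 47 = 31^2 - 40 - 2 = 26
y3 = s (x1 - x3) - y1 mod 47 = 31 * (40 - 26) - 9 = 2

P + Q = (26, 2)


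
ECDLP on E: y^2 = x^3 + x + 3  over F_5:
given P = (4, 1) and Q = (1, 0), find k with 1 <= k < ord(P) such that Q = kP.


Enumerate multiples of P until we hit Q = (1, 0):
  1P = (4, 1)
  2P = (1, 0)
Match found at i = 2.

k = 2


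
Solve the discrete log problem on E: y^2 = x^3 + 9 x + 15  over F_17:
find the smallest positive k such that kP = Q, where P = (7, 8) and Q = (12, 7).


Enumerate multiples of P until we hit Q = (12, 7):
  1P = (7, 8)
  2P = (12, 7)
Match found at i = 2.

k = 2


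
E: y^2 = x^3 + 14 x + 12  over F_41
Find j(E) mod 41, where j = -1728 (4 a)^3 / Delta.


Delta = -16(4 a^3 + 27 b^2) mod 41 = 17
-1728 * (4 a)^3 = -1728 * (4*14)^3 mod 41 = 4
j = 4 * 17^(-1) mod 41 = 34

j = 34 (mod 41)


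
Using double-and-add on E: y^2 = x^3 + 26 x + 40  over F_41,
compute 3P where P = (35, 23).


k = 3 = 11_2 (binary, LSB first: 11)
Double-and-add from P = (35, 23):
  bit 0 = 1: acc = O + (35, 23) = (35, 23)
  bit 1 = 1: acc = (35, 23) + (7, 14) = (7, 27)

3P = (7, 27)


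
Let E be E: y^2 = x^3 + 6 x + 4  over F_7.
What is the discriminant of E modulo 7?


4 a^3 + 27 b^2 = 4*6^3 + 27*4^2 = 864 + 432 = 1296
Delta = -16 * (1296) = -20736
Delta mod 7 = 5

Delta = 5 (mod 7)


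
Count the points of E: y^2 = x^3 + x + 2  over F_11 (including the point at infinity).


For each x in F_11, count y with y^2 = x^3 + 1 x + 2 mod 11:
  x = 1: RHS = 4, y in [2, 9]  -> 2 point(s)
  x = 2: RHS = 1, y in [1, 10]  -> 2 point(s)
  x = 4: RHS = 4, y in [2, 9]  -> 2 point(s)
  x = 5: RHS = 0, y in [0]  -> 1 point(s)
  x = 6: RHS = 4, y in [2, 9]  -> 2 point(s)
  x = 7: RHS = 0, y in [0]  -> 1 point(s)
  x = 8: RHS = 5, y in [4, 7]  -> 2 point(s)
  x = 9: RHS = 3, y in [5, 6]  -> 2 point(s)
  x = 10: RHS = 0, y in [0]  -> 1 point(s)
Affine points: 15. Add the point at infinity: total = 16.

#E(F_11) = 16


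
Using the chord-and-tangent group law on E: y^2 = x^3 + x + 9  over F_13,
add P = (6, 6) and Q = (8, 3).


P != Q, so use the chord formula.
s = (y2 - y1) / (x2 - x1) = (10) / (2) mod 13 = 5
x3 = s^2 - x1 - x2 mod 13 = 5^2 - 6 - 8 = 11
y3 = s (x1 - x3) - y1 mod 13 = 5 * (6 - 11) - 6 = 8

P + Q = (11, 8)


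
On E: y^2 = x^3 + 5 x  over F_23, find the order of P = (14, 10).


Compute successive multiples of P until we hit O:
  1P = (14, 10)
  2P = (8, 0)
  3P = (14, 13)
  4P = O

ord(P) = 4


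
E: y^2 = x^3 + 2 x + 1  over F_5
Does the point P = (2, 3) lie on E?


Check whether y^2 = x^3 + 2 x + 1 (mod 5) for (x, y) = (2, 3).
LHS: y^2 = 3^2 mod 5 = 4
RHS: x^3 + 2 x + 1 = 2^3 + 2*2 + 1 mod 5 = 3
LHS != RHS

No, not on the curve


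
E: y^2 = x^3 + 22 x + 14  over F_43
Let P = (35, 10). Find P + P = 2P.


Doubling: s = (3 x1^2 + a) / (2 y1)
s = (3*35^2 + 22) / (2*10) mod 43 = 15
x3 = s^2 - 2 x1 mod 43 = 15^2 - 2*35 = 26
y3 = s (x1 - x3) - y1 mod 43 = 15 * (35 - 26) - 10 = 39

2P = (26, 39)


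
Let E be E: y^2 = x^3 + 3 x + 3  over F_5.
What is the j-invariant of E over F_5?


Delta = -16(4 a^3 + 27 b^2) mod 5 = 4
-1728 * (4 a)^3 = -1728 * (4*3)^3 mod 5 = 1
j = 1 * 4^(-1) mod 5 = 4

j = 4 (mod 5)


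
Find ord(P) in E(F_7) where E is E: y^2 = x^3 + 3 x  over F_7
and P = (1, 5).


Compute successive multiples of P until we hit O:
  1P = (1, 5)
  2P = (2, 0)
  3P = (1, 2)
  4P = O

ord(P) = 4


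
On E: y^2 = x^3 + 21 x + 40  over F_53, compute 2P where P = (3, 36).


Doubling: s = (3 x1^2 + a) / (2 y1)
s = (3*3^2 + 21) / (2*36) mod 53 = 36
x3 = s^2 - 2 x1 mod 53 = 36^2 - 2*3 = 18
y3 = s (x1 - x3) - y1 mod 53 = 36 * (3 - 18) - 36 = 7

2P = (18, 7)


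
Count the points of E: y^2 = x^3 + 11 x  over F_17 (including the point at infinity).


For each x in F_17, count y with y^2 = x^3 + 11 x + 0 mod 17:
  x = 0: RHS = 0, y in [0]  -> 1 point(s)
  x = 2: RHS = 13, y in [8, 9]  -> 2 point(s)
  x = 3: RHS = 9, y in [3, 14]  -> 2 point(s)
  x = 14: RHS = 8, y in [5, 12]  -> 2 point(s)
  x = 15: RHS = 4, y in [2, 15]  -> 2 point(s)
Affine points: 9. Add the point at infinity: total = 10.

#E(F_17) = 10


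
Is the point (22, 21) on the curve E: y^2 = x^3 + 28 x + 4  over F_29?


Check whether y^2 = x^3 + 28 x + 4 (mod 29) for (x, y) = (22, 21).
LHS: y^2 = 21^2 mod 29 = 6
RHS: x^3 + 28 x + 4 = 22^3 + 28*22 + 4 mod 29 = 16
LHS != RHS

No, not on the curve


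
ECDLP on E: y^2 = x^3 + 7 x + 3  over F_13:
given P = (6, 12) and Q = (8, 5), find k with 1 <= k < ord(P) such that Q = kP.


Enumerate multiples of P until we hit Q = (8, 5):
  1P = (6, 12)
  2P = (2, 5)
  3P = (4, 11)
  4P = (0, 4)
  5P = (3, 5)
  6P = (8, 5)
Match found at i = 6.

k = 6


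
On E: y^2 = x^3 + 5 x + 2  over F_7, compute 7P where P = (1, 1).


k = 7 = 111_2 (binary, LSB first: 111)
Double-and-add from P = (1, 1):
  bit 0 = 1: acc = O + (1, 1) = (1, 1)
  bit 1 = 1: acc = (1, 1) + (0, 3) = (3, 3)
  bit 2 = 1: acc = (3, 3) + (4, 3) = (0, 4)

7P = (0, 4)


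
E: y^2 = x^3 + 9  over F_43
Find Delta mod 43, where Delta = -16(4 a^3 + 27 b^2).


4 a^3 + 27 b^2 = 4*0^3 + 27*9^2 = 0 + 2187 = 2187
Delta = -16 * (2187) = -34992
Delta mod 43 = 10

Delta = 10 (mod 43)


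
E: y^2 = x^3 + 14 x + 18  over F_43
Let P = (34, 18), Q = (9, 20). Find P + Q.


P != Q, so use the chord formula.
s = (y2 - y1) / (x2 - x1) = (2) / (18) mod 43 = 24
x3 = s^2 - x1 - x2 mod 43 = 24^2 - 34 - 9 = 17
y3 = s (x1 - x3) - y1 mod 43 = 24 * (34 - 17) - 18 = 3

P + Q = (17, 3)


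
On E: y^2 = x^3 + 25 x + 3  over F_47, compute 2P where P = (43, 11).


Doubling: s = (3 x1^2 + a) / (2 y1)
s = (3*43^2 + 25) / (2*11) mod 47 = 14
x3 = s^2 - 2 x1 mod 47 = 14^2 - 2*43 = 16
y3 = s (x1 - x3) - y1 mod 47 = 14 * (43 - 16) - 11 = 38

2P = (16, 38)


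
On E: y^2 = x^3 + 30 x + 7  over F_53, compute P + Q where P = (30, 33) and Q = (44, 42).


P != Q, so use the chord formula.
s = (y2 - y1) / (x2 - x1) = (9) / (14) mod 53 = 12
x3 = s^2 - x1 - x2 mod 53 = 12^2 - 30 - 44 = 17
y3 = s (x1 - x3) - y1 mod 53 = 12 * (30 - 17) - 33 = 17

P + Q = (17, 17)


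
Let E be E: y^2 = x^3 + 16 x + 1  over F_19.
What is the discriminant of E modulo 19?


4 a^3 + 27 b^2 = 4*16^3 + 27*1^2 = 16384 + 27 = 16411
Delta = -16 * (16411) = -262576
Delta mod 19 = 4

Delta = 4 (mod 19)


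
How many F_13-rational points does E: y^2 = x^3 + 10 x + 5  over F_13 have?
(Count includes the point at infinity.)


For each x in F_13, count y with y^2 = x^3 + 10 x + 5 mod 13:
  x = 1: RHS = 3, y in [4, 9]  -> 2 point(s)
  x = 3: RHS = 10, y in [6, 7]  -> 2 point(s)
  x = 8: RHS = 12, y in [5, 8]  -> 2 point(s)
  x = 10: RHS = 0, y in [0]  -> 1 point(s)
  x = 11: RHS = 3, y in [4, 9]  -> 2 point(s)
Affine points: 9. Add the point at infinity: total = 10.

#E(F_13) = 10


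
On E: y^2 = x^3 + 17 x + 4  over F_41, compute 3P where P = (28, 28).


k = 3 = 11_2 (binary, LSB first: 11)
Double-and-add from P = (28, 28):
  bit 0 = 1: acc = O + (28, 28) = (28, 28)
  bit 1 = 1: acc = (28, 28) + (28, 13) = O

3P = O


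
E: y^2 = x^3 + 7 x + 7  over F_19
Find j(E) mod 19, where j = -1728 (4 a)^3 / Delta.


Delta = -16(4 a^3 + 27 b^2) mod 19 = 10
-1728 * (4 a)^3 = -1728 * (4*7)^3 mod 19 = 7
j = 7 * 10^(-1) mod 19 = 14

j = 14 (mod 19)


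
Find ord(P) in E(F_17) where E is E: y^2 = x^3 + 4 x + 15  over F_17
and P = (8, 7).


Compute successive multiples of P until we hit O:
  1P = (8, 7)
  2P = (10, 16)
  3P = (15, 4)
  4P = (15, 13)
  5P = (10, 1)
  6P = (8, 10)
  7P = O

ord(P) = 7


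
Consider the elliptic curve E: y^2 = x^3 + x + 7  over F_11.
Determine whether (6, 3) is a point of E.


Check whether y^2 = x^3 + 1 x + 7 (mod 11) for (x, y) = (6, 3).
LHS: y^2 = 3^2 mod 11 = 9
RHS: x^3 + 1 x + 7 = 6^3 + 1*6 + 7 mod 11 = 9
LHS = RHS

Yes, on the curve


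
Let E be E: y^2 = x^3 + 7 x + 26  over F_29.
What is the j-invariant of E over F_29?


Delta = -16(4 a^3 + 27 b^2) mod 29 = 28
-1728 * (4 a)^3 = -1728 * (4*7)^3 mod 29 = 17
j = 17 * 28^(-1) mod 29 = 12

j = 12 (mod 29)


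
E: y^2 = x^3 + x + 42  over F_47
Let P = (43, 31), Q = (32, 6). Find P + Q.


P != Q, so use the chord formula.
s = (y2 - y1) / (x2 - x1) = (22) / (36) mod 47 = 45
x3 = s^2 - x1 - x2 mod 47 = 45^2 - 43 - 32 = 23
y3 = s (x1 - x3) - y1 mod 47 = 45 * (43 - 23) - 31 = 23

P + Q = (23, 23)


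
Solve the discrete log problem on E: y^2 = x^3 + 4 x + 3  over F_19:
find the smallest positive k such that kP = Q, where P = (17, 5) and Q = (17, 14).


Enumerate multiples of P until we hit Q = (17, 14):
  1P = (17, 5)
  2P = (2, 0)
  3P = (17, 14)
Match found at i = 3.

k = 3


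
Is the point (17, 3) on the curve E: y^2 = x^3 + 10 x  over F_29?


Check whether y^2 = x^3 + 10 x + 0 (mod 29) for (x, y) = (17, 3).
LHS: y^2 = 3^2 mod 29 = 9
RHS: x^3 + 10 x + 0 = 17^3 + 10*17 + 0 mod 29 = 8
LHS != RHS

No, not on the curve


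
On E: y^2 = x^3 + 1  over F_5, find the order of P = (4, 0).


Compute successive multiples of P until we hit O:
  1P = (4, 0)
  2P = O

ord(P) = 2


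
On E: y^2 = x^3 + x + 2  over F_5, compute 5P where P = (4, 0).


k = 5 = 101_2 (binary, LSB first: 101)
Double-and-add from P = (4, 0):
  bit 0 = 1: acc = O + (4, 0) = (4, 0)
  bit 1 = 0: acc unchanged = (4, 0)
  bit 2 = 1: acc = (4, 0) + O = (4, 0)

5P = (4, 0)


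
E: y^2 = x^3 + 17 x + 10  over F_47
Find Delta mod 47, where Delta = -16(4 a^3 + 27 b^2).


4 a^3 + 27 b^2 = 4*17^3 + 27*10^2 = 19652 + 2700 = 22352
Delta = -16 * (22352) = -357632
Delta mod 47 = 38

Delta = 38 (mod 47)


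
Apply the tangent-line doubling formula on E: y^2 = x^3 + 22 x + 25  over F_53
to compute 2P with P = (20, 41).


Doubling: s = (3 x1^2 + a) / (2 y1)
s = (3*20^2 + 22) / (2*41) mod 53 = 33
x3 = s^2 - 2 x1 mod 53 = 33^2 - 2*20 = 42
y3 = s (x1 - x3) - y1 mod 53 = 33 * (20 - 42) - 41 = 28

2P = (42, 28)


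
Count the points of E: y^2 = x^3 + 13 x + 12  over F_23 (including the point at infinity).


For each x in F_23, count y with y^2 = x^3 + 13 x + 12 mod 23:
  x = 0: RHS = 12, y in [9, 14]  -> 2 point(s)
  x = 1: RHS = 3, y in [7, 16]  -> 2 point(s)
  x = 2: RHS = 0, y in [0]  -> 1 point(s)
  x = 3: RHS = 9, y in [3, 20]  -> 2 point(s)
  x = 4: RHS = 13, y in [6, 17]  -> 2 point(s)
  x = 5: RHS = 18, y in [8, 15]  -> 2 point(s)
  x = 7: RHS = 9, y in [3, 20]  -> 2 point(s)
  x = 13: RHS = 9, y in [3, 20]  -> 2 point(s)
  x = 18: RHS = 6, y in [11, 12]  -> 2 point(s)
  x = 21: RHS = 1, y in [1, 22]  -> 2 point(s)
Affine points: 19. Add the point at infinity: total = 20.

#E(F_23) = 20


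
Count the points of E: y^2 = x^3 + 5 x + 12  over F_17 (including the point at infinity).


For each x in F_17, count y with y^2 = x^3 + 5 x + 12 mod 17:
  x = 1: RHS = 1, y in [1, 16]  -> 2 point(s)
  x = 2: RHS = 13, y in [8, 9]  -> 2 point(s)
  x = 5: RHS = 9, y in [3, 14]  -> 2 point(s)
  x = 7: RHS = 16, y in [4, 13]  -> 2 point(s)
  x = 9: RHS = 4, y in [2, 15]  -> 2 point(s)
  x = 10: RHS = 8, y in [5, 12]  -> 2 point(s)
  x = 11: RHS = 4, y in [2, 15]  -> 2 point(s)
  x = 12: RHS = 15, y in [7, 10]  -> 2 point(s)
  x = 13: RHS = 13, y in [8, 9]  -> 2 point(s)
  x = 14: RHS = 4, y in [2, 15]  -> 2 point(s)
Affine points: 20. Add the point at infinity: total = 21.

#E(F_17) = 21


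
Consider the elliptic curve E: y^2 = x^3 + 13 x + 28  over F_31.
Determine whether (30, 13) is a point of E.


Check whether y^2 = x^3 + 13 x + 28 (mod 31) for (x, y) = (30, 13).
LHS: y^2 = 13^2 mod 31 = 14
RHS: x^3 + 13 x + 28 = 30^3 + 13*30 + 28 mod 31 = 14
LHS = RHS

Yes, on the curve


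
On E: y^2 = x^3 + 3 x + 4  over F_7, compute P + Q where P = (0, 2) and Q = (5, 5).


P != Q, so use the chord formula.
s = (y2 - y1) / (x2 - x1) = (3) / (5) mod 7 = 2
x3 = s^2 - x1 - x2 mod 7 = 2^2 - 0 - 5 = 6
y3 = s (x1 - x3) - y1 mod 7 = 2 * (0 - 6) - 2 = 0

P + Q = (6, 0)


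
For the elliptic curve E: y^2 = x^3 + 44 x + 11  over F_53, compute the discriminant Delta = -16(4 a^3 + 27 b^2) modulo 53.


4 a^3 + 27 b^2 = 4*44^3 + 27*11^2 = 340736 + 3267 = 344003
Delta = -16 * (344003) = -5504048
Delta mod 53 = 2

Delta = 2 (mod 53)


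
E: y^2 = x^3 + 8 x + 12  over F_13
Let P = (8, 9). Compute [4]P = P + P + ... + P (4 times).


k = 4 = 100_2 (binary, LSB first: 001)
Double-and-add from P = (8, 9):
  bit 0 = 0: acc unchanged = O
  bit 1 = 0: acc unchanged = O
  bit 2 = 1: acc = O + (0, 5) = (0, 5)

4P = (0, 5)


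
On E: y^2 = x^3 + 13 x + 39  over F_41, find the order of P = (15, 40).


Compute successive multiples of P until we hit O:
  1P = (15, 40)
  2P = (21, 15)
  3P = (3, 33)
  4P = (39, 28)
  5P = (18, 23)
  6P = (31, 37)
  7P = (0, 11)
  8P = (25, 9)
  ... (continuing to 22P)
  22P = O

ord(P) = 22


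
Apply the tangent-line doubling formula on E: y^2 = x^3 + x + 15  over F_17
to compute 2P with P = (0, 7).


Doubling: s = (3 x1^2 + a) / (2 y1)
s = (3*0^2 + 1) / (2*7) mod 17 = 11
x3 = s^2 - 2 x1 mod 17 = 11^2 - 2*0 = 2
y3 = s (x1 - x3) - y1 mod 17 = 11 * (0 - 2) - 7 = 5

2P = (2, 5)


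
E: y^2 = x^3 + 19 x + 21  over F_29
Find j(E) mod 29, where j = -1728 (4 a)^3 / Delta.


Delta = -16(4 a^3 + 27 b^2) mod 29 = 15
-1728 * (4 a)^3 = -1728 * (4*19)^3 mod 29 = 7
j = 7 * 15^(-1) mod 29 = 14

j = 14 (mod 29)


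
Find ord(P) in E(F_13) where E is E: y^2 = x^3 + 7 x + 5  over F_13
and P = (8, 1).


Compute successive multiples of P until we hit O:
  1P = (8, 1)
  2P = (1, 0)
  3P = (8, 12)
  4P = O

ord(P) = 4


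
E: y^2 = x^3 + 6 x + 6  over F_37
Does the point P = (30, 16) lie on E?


Check whether y^2 = x^3 + 6 x + 6 (mod 37) for (x, y) = (30, 16).
LHS: y^2 = 16^2 mod 37 = 34
RHS: x^3 + 6 x + 6 = 30^3 + 6*30 + 6 mod 37 = 28
LHS != RHS

No, not on the curve


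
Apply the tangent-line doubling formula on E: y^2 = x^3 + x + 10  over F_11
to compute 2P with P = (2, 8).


Doubling: s = (3 x1^2 + a) / (2 y1)
s = (3*2^2 + 1) / (2*8) mod 11 = 7
x3 = s^2 - 2 x1 mod 11 = 7^2 - 2*2 = 1
y3 = s (x1 - x3) - y1 mod 11 = 7 * (2 - 1) - 8 = 10

2P = (1, 10)


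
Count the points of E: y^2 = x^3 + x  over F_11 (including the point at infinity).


For each x in F_11, count y with y^2 = x^3 + 1 x + 0 mod 11:
  x = 0: RHS = 0, y in [0]  -> 1 point(s)
  x = 5: RHS = 9, y in [3, 8]  -> 2 point(s)
  x = 7: RHS = 9, y in [3, 8]  -> 2 point(s)
  x = 8: RHS = 3, y in [5, 6]  -> 2 point(s)
  x = 9: RHS = 1, y in [1, 10]  -> 2 point(s)
  x = 10: RHS = 9, y in [3, 8]  -> 2 point(s)
Affine points: 11. Add the point at infinity: total = 12.

#E(F_11) = 12


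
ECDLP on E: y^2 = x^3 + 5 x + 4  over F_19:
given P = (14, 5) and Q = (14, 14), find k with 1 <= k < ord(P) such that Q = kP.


Enumerate multiples of P until we hit Q = (14, 14):
  1P = (14, 5)
  2P = (17, 9)
  3P = (13, 9)
  4P = (8, 9)
  5P = (8, 10)
  6P = (13, 10)
  7P = (17, 10)
  8P = (14, 14)
Match found at i = 8.

k = 8


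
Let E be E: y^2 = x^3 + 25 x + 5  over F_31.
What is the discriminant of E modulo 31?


4 a^3 + 27 b^2 = 4*25^3 + 27*5^2 = 62500 + 675 = 63175
Delta = -16 * (63175) = -1010800
Delta mod 31 = 17

Delta = 17 (mod 31)


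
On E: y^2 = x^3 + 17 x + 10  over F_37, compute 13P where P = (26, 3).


k = 13 = 1101_2 (binary, LSB first: 1011)
Double-and-add from P = (26, 3):
  bit 0 = 1: acc = O + (26, 3) = (26, 3)
  bit 1 = 0: acc unchanged = (26, 3)
  bit 2 = 1: acc = (26, 3) + (7, 19) = (29, 19)
  bit 3 = 1: acc = (29, 19) + (20, 32) = (28, 33)

13P = (28, 33)


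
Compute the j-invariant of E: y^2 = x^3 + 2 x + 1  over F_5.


Delta = -16(4 a^3 + 27 b^2) mod 5 = 1
-1728 * (4 a)^3 = -1728 * (4*2)^3 mod 5 = 4
j = 4 * 1^(-1) mod 5 = 4

j = 4 (mod 5)


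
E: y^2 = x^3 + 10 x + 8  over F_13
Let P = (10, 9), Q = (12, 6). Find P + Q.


P != Q, so use the chord formula.
s = (y2 - y1) / (x2 - x1) = (10) / (2) mod 13 = 5
x3 = s^2 - x1 - x2 mod 13 = 5^2 - 10 - 12 = 3
y3 = s (x1 - x3) - y1 mod 13 = 5 * (10 - 3) - 9 = 0

P + Q = (3, 0)


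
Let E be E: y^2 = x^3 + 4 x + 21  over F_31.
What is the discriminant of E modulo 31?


4 a^3 + 27 b^2 = 4*4^3 + 27*21^2 = 256 + 11907 = 12163
Delta = -16 * (12163) = -194608
Delta mod 31 = 10

Delta = 10 (mod 31)


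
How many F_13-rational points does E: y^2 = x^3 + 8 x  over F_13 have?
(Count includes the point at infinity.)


For each x in F_13, count y with y^2 = x^3 + 8 x + 0 mod 13:
  x = 0: RHS = 0, y in [0]  -> 1 point(s)
  x = 1: RHS = 9, y in [3, 10]  -> 2 point(s)
  x = 3: RHS = 12, y in [5, 8]  -> 2 point(s)
  x = 5: RHS = 9, y in [3, 10]  -> 2 point(s)
  x = 6: RHS = 4, y in [2, 11]  -> 2 point(s)
  x = 7: RHS = 9, y in [3, 10]  -> 2 point(s)
  x = 8: RHS = 4, y in [2, 11]  -> 2 point(s)
  x = 10: RHS = 1, y in [1, 12]  -> 2 point(s)
  x = 12: RHS = 4, y in [2, 11]  -> 2 point(s)
Affine points: 17. Add the point at infinity: total = 18.

#E(F_13) = 18


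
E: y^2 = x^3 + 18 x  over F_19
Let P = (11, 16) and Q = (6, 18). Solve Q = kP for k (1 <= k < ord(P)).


Enumerate multiples of P until we hit Q = (6, 18):
  1P = (11, 16)
  2P = (6, 18)
Match found at i = 2.

k = 2


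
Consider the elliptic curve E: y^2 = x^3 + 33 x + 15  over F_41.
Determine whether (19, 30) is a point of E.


Check whether y^2 = x^3 + 33 x + 15 (mod 41) for (x, y) = (19, 30).
LHS: y^2 = 30^2 mod 41 = 39
RHS: x^3 + 33 x + 15 = 19^3 + 33*19 + 15 mod 41 = 39
LHS = RHS

Yes, on the curve


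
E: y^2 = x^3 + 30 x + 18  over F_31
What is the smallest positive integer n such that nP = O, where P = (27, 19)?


Compute successive multiples of P until we hit O:
  1P = (27, 19)
  2P = (5, 18)
  3P = (17, 4)
  4P = (28, 26)
  5P = (25, 26)
  6P = (30, 7)
  7P = (21, 19)
  8P = (14, 12)
  ... (continuing to 19P)
  19P = O

ord(P) = 19


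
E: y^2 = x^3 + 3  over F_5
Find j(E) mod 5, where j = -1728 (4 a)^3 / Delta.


Delta = -16(4 a^3 + 27 b^2) mod 5 = 2
-1728 * (4 a)^3 = -1728 * (4*0)^3 mod 5 = 0
j = 0 * 2^(-1) mod 5 = 0

j = 0 (mod 5)


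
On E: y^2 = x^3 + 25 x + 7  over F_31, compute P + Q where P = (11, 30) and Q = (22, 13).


P != Q, so use the chord formula.
s = (y2 - y1) / (x2 - x1) = (14) / (11) mod 31 = 21
x3 = s^2 - x1 - x2 mod 31 = 21^2 - 11 - 22 = 5
y3 = s (x1 - x3) - y1 mod 31 = 21 * (11 - 5) - 30 = 3

P + Q = (5, 3)


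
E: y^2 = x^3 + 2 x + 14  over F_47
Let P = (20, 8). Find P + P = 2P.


Doubling: s = (3 x1^2 + a) / (2 y1)
s = (3*20^2 + 2) / (2*8) mod 47 = 34
x3 = s^2 - 2 x1 mod 47 = 34^2 - 2*20 = 35
y3 = s (x1 - x3) - y1 mod 47 = 34 * (20 - 35) - 8 = 46

2P = (35, 46)


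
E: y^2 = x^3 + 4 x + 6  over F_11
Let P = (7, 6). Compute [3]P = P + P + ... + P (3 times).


k = 3 = 11_2 (binary, LSB first: 11)
Double-and-add from P = (7, 6):
  bit 0 = 1: acc = O + (7, 6) = (7, 6)
  bit 1 = 1: acc = (7, 6) + (6, 2) = (3, 10)

3P = (3, 10)


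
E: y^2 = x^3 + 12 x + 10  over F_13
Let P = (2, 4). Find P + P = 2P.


Doubling: s = (3 x1^2 + a) / (2 y1)
s = (3*2^2 + 12) / (2*4) mod 13 = 3
x3 = s^2 - 2 x1 mod 13 = 3^2 - 2*2 = 5
y3 = s (x1 - x3) - y1 mod 13 = 3 * (2 - 5) - 4 = 0

2P = (5, 0)


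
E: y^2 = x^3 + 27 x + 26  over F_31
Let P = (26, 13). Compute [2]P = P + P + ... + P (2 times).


k = 2 = 10_2 (binary, LSB first: 01)
Double-and-add from P = (26, 13):
  bit 0 = 0: acc unchanged = O
  bit 1 = 1: acc = O + (12, 30) = (12, 30)

2P = (12, 30)


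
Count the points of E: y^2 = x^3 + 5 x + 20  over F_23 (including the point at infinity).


For each x in F_23, count y with y^2 = x^3 + 5 x + 20 mod 23:
  x = 1: RHS = 3, y in [7, 16]  -> 2 point(s)
  x = 3: RHS = 16, y in [4, 19]  -> 2 point(s)
  x = 4: RHS = 12, y in [9, 14]  -> 2 point(s)
  x = 5: RHS = 9, y in [3, 20]  -> 2 point(s)
  x = 6: RHS = 13, y in [6, 17]  -> 2 point(s)
  x = 9: RHS = 12, y in [9, 14]  -> 2 point(s)
  x = 10: RHS = 12, y in [9, 14]  -> 2 point(s)
  x = 11: RHS = 3, y in [7, 16]  -> 2 point(s)
  x = 17: RHS = 4, y in [2, 21]  -> 2 point(s)
  x = 18: RHS = 8, y in [10, 13]  -> 2 point(s)
  x = 20: RHS = 1, y in [1, 22]  -> 2 point(s)
  x = 21: RHS = 2, y in [5, 18]  -> 2 point(s)
Affine points: 24. Add the point at infinity: total = 25.

#E(F_23) = 25


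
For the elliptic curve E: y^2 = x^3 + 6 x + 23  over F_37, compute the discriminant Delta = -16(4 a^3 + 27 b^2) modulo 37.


4 a^3 + 27 b^2 = 4*6^3 + 27*23^2 = 864 + 14283 = 15147
Delta = -16 * (15147) = -242352
Delta mod 37 = 35

Delta = 35 (mod 37)


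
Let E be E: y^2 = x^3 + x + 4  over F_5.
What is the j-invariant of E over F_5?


Delta = -16(4 a^3 + 27 b^2) mod 5 = 4
-1728 * (4 a)^3 = -1728 * (4*1)^3 mod 5 = 3
j = 3 * 4^(-1) mod 5 = 2

j = 2 (mod 5)


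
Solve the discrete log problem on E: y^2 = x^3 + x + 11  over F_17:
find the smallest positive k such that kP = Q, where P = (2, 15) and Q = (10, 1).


Enumerate multiples of P until we hit Q = (10, 1):
  1P = (2, 15)
  2P = (14, 7)
  3P = (9, 1)
  4P = (10, 1)
Match found at i = 4.

k = 4


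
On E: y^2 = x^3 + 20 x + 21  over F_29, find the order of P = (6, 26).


Compute successive multiples of P until we hit O:
  1P = (6, 26)
  2P = (21, 4)
  3P = (24, 12)
  4P = (15, 10)
  5P = (4, 22)
  6P = (23, 27)
  7P = (28, 0)
  8P = (23, 2)
  ... (continuing to 14P)
  14P = O

ord(P) = 14


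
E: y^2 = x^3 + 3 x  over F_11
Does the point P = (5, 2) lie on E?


Check whether y^2 = x^3 + 3 x + 0 (mod 11) for (x, y) = (5, 2).
LHS: y^2 = 2^2 mod 11 = 4
RHS: x^3 + 3 x + 0 = 5^3 + 3*5 + 0 mod 11 = 8
LHS != RHS

No, not on the curve


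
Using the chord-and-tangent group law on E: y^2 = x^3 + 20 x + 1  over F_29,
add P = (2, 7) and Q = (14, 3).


P != Q, so use the chord formula.
s = (y2 - y1) / (x2 - x1) = (25) / (12) mod 29 = 19
x3 = s^2 - x1 - x2 mod 29 = 19^2 - 2 - 14 = 26
y3 = s (x1 - x3) - y1 mod 29 = 19 * (2 - 26) - 7 = 1

P + Q = (26, 1)


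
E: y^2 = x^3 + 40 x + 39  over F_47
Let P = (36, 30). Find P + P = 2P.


Doubling: s = (3 x1^2 + a) / (2 y1)
s = (3*36^2 + 40) / (2*30) mod 47 = 31
x3 = s^2 - 2 x1 mod 47 = 31^2 - 2*36 = 43
y3 = s (x1 - x3) - y1 mod 47 = 31 * (36 - 43) - 30 = 35

2P = (43, 35)


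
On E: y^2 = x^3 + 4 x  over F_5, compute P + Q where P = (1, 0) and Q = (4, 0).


P != Q, so use the chord formula.
s = (y2 - y1) / (x2 - x1) = (0) / (3) mod 5 = 0
x3 = s^2 - x1 - x2 mod 5 = 0^2 - 1 - 4 = 0
y3 = s (x1 - x3) - y1 mod 5 = 0 * (1 - 0) - 0 = 0

P + Q = (0, 0)


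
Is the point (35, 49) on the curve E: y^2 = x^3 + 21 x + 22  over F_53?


Check whether y^2 = x^3 + 21 x + 22 (mod 53) for (x, y) = (35, 49).
LHS: y^2 = 49^2 mod 53 = 16
RHS: x^3 + 21 x + 22 = 35^3 + 21*35 + 22 mod 53 = 13
LHS != RHS

No, not on the curve


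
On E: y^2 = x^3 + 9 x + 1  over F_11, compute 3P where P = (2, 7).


k = 3 = 11_2 (binary, LSB first: 11)
Double-and-add from P = (2, 7):
  bit 0 = 1: acc = O + (2, 7) = (2, 7)
  bit 1 = 1: acc = (2, 7) + (1, 0) = (2, 4)

3P = (2, 4)


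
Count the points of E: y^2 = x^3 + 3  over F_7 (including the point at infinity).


For each x in F_7, count y with y^2 = x^3 + 0 x + 3 mod 7:
  x = 1: RHS = 4, y in [2, 5]  -> 2 point(s)
  x = 2: RHS = 4, y in [2, 5]  -> 2 point(s)
  x = 3: RHS = 2, y in [3, 4]  -> 2 point(s)
  x = 4: RHS = 4, y in [2, 5]  -> 2 point(s)
  x = 5: RHS = 2, y in [3, 4]  -> 2 point(s)
  x = 6: RHS = 2, y in [3, 4]  -> 2 point(s)
Affine points: 12. Add the point at infinity: total = 13.

#E(F_7) = 13


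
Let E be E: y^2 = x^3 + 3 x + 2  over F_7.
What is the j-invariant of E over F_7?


Delta = -16(4 a^3 + 27 b^2) mod 7 = 2
-1728 * (4 a)^3 = -1728 * (4*3)^3 mod 7 = 6
j = 6 * 2^(-1) mod 7 = 3

j = 3 (mod 7)


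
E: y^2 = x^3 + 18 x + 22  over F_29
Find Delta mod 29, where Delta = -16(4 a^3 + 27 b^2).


4 a^3 + 27 b^2 = 4*18^3 + 27*22^2 = 23328 + 13068 = 36396
Delta = -16 * (36396) = -582336
Delta mod 29 = 13

Delta = 13 (mod 29)


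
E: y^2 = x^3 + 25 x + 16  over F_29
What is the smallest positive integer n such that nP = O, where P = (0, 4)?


Compute successive multiples of P until we hit O:
  1P = (0, 4)
  2P = (22, 7)
  3P = (6, 11)
  4P = (1, 19)
  5P = (21, 0)
  6P = (1, 10)
  7P = (6, 18)
  8P = (22, 22)
  ... (continuing to 10P)
  10P = O

ord(P) = 10


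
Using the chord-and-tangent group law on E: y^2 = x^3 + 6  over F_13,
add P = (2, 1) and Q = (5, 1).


P != Q, so use the chord formula.
s = (y2 - y1) / (x2 - x1) = (0) / (3) mod 13 = 0
x3 = s^2 - x1 - x2 mod 13 = 0^2 - 2 - 5 = 6
y3 = s (x1 - x3) - y1 mod 13 = 0 * (2 - 6) - 1 = 12

P + Q = (6, 12)


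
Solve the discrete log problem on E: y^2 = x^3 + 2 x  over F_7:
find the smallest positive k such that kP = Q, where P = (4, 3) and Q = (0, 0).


Enumerate multiples of P until we hit Q = (0, 0):
  1P = (4, 3)
  2P = (0, 0)
Match found at i = 2.

k = 2


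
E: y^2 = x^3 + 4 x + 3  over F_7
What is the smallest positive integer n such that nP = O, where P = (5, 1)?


Compute successive multiples of P until we hit O:
  1P = (5, 1)
  2P = (5, 6)
  3P = O

ord(P) = 3


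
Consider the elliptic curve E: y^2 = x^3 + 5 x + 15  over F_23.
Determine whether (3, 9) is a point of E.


Check whether y^2 = x^3 + 5 x + 15 (mod 23) for (x, y) = (3, 9).
LHS: y^2 = 9^2 mod 23 = 12
RHS: x^3 + 5 x + 15 = 3^3 + 5*3 + 15 mod 23 = 11
LHS != RHS

No, not on the curve


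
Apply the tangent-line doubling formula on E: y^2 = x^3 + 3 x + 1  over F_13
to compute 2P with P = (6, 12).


Doubling: s = (3 x1^2 + a) / (2 y1)
s = (3*6^2 + 3) / (2*12) mod 13 = 3
x3 = s^2 - 2 x1 mod 13 = 3^2 - 2*6 = 10
y3 = s (x1 - x3) - y1 mod 13 = 3 * (6 - 10) - 12 = 2

2P = (10, 2)


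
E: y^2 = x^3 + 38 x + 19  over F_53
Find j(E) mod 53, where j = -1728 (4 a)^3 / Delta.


Delta = -16(4 a^3 + 27 b^2) mod 53 = 52
-1728 * (4 a)^3 = -1728 * (4*38)^3 mod 53 = 5
j = 5 * 52^(-1) mod 53 = 48

j = 48 (mod 53)


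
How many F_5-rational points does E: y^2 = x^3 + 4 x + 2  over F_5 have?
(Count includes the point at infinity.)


For each x in F_5, count y with y^2 = x^3 + 4 x + 2 mod 5:
  x = 3: RHS = 1, y in [1, 4]  -> 2 point(s)
Affine points: 2. Add the point at infinity: total = 3.

#E(F_5) = 3


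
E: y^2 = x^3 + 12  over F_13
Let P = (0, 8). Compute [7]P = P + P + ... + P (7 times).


k = 7 = 111_2 (binary, LSB first: 111)
Double-and-add from P = (0, 8):
  bit 0 = 1: acc = O + (0, 8) = (0, 8)
  bit 1 = 1: acc = (0, 8) + (0, 5) = O
  bit 2 = 1: acc = O + (0, 8) = (0, 8)

7P = (0, 8)


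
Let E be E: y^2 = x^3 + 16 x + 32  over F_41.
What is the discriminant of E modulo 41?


4 a^3 + 27 b^2 = 4*16^3 + 27*32^2 = 16384 + 27648 = 44032
Delta = -16 * (44032) = -704512
Delta mod 41 = 32

Delta = 32 (mod 41)


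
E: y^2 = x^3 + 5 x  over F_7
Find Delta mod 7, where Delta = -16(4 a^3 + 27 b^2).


4 a^3 + 27 b^2 = 4*5^3 + 27*0^2 = 500 + 0 = 500
Delta = -16 * (500) = -8000
Delta mod 7 = 1

Delta = 1 (mod 7)


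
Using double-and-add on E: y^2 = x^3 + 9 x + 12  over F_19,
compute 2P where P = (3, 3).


k = 2 = 10_2 (binary, LSB first: 01)
Double-and-add from P = (3, 3):
  bit 0 = 0: acc unchanged = O
  bit 1 = 1: acc = O + (11, 6) = (11, 6)

2P = (11, 6)


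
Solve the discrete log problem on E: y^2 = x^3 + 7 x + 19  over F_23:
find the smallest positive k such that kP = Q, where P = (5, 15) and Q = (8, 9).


Enumerate multiples of P until we hit Q = (8, 9):
  1P = (5, 15)
  2P = (8, 9)
Match found at i = 2.

k = 2


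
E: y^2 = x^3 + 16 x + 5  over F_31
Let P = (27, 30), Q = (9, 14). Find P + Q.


P != Q, so use the chord formula.
s = (y2 - y1) / (x2 - x1) = (15) / (13) mod 31 = 25
x3 = s^2 - x1 - x2 mod 31 = 25^2 - 27 - 9 = 0
y3 = s (x1 - x3) - y1 mod 31 = 25 * (27 - 0) - 30 = 25

P + Q = (0, 25)
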